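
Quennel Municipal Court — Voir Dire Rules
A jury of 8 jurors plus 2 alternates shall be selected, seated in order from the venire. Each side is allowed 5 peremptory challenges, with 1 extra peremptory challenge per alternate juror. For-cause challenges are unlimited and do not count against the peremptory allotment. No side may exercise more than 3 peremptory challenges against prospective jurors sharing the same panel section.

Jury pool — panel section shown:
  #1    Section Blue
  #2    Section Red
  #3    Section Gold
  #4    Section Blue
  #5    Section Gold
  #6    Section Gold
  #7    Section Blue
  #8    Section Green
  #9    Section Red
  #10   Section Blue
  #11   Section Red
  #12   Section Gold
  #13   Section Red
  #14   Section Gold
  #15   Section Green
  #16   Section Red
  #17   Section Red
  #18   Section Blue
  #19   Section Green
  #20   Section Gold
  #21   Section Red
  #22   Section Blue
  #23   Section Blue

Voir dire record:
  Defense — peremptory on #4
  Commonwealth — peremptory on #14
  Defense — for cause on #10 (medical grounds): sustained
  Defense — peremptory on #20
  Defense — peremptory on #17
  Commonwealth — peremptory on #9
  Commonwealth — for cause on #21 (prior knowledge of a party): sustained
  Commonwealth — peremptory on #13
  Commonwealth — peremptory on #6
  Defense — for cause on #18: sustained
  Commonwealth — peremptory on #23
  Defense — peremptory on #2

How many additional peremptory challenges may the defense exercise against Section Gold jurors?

2

Defense peremptories so far: #4, #20, #17, #2 — 4 of 7 used, 3 left overall.
Against Section Gold: #20 — 1 used; per-section cap 3 leaves 2.
Binding limit: min(3, 2) = 2.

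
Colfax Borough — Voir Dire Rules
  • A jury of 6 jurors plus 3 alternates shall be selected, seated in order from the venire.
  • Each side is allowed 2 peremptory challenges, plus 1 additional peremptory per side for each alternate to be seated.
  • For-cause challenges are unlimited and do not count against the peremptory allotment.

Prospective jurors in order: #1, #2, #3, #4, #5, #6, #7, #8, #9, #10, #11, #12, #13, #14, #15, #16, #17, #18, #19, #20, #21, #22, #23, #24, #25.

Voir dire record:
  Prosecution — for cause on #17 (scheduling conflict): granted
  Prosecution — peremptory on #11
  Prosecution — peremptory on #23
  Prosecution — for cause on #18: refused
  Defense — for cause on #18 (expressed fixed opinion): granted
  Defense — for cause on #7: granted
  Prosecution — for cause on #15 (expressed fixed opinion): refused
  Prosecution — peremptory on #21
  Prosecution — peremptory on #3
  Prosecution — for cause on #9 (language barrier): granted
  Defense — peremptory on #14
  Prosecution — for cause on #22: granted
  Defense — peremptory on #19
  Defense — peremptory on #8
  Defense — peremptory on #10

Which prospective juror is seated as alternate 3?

Removed: #3, #7, #8, #9, #10, #11, #14, #17, #18, #19, #21, #22, #23. (#15 stays — for-cause denied.)
Seating in order: seats 1–6 → #1, #2, #4, #5, #6, #12; alternates → #13, #15, #16.
So alternate 3 is #16.

16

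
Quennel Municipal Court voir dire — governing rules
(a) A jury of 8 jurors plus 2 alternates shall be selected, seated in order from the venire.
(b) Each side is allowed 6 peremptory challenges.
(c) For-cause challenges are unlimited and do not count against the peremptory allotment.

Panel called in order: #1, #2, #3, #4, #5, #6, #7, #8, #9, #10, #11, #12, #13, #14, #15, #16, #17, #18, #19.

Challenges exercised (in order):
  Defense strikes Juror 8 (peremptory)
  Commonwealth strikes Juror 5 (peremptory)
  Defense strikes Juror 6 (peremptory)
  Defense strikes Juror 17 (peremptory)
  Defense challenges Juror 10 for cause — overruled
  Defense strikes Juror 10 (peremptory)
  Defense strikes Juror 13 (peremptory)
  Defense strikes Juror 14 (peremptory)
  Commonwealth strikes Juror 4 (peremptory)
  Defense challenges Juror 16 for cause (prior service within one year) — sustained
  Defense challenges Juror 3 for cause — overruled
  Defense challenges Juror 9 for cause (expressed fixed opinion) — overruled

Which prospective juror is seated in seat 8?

Removed: #4, #5, #6, #8, #10, #13, #14, #16, #17. (#3, #9 stay — for-cause denied.)
Seating in order: seats 1–8 → #1, #2, #3, #7, #9, #11, #12, #15; alternates → #18, #19.
So seat 8 is #15.

15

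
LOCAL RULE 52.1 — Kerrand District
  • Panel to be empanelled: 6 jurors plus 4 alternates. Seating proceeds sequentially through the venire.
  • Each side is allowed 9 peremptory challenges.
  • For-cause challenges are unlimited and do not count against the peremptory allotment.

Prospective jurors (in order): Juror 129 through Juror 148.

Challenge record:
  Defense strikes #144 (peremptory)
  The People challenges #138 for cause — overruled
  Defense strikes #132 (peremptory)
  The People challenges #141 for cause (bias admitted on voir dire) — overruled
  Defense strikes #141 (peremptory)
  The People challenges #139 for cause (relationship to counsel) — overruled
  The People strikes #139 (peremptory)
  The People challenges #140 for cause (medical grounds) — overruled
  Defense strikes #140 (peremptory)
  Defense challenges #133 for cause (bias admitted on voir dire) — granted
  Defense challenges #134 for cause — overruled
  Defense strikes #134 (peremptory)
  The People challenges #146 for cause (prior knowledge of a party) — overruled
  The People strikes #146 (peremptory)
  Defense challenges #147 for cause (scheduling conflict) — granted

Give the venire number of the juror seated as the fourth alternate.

145

Removed: #132, #133, #134, #139, #140, #141, #144, #146, #147. (#138 stays — for-cause denied.)
Filling seats in venire order through position 10: #129, #130, #131, #135, #136, #137, #138, #142, #143, #145.
So alternate 4 is #145.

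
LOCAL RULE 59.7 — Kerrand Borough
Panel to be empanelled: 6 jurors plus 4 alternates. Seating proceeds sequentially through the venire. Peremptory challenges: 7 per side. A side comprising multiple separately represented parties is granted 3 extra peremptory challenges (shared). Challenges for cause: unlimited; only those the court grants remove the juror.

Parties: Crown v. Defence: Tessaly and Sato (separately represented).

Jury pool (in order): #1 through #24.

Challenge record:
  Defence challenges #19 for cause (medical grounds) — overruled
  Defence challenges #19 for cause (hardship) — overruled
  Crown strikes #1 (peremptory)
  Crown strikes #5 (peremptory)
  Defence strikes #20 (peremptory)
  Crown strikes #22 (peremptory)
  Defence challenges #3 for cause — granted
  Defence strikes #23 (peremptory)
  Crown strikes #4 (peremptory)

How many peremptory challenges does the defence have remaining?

Defence allotment: 7 base + 3 multi-party = 10.
Defence peremptories used: #20, #23 — 2 (for-cause on #19, #19, #3 don't count).
Remaining: 10 − 2 = 8.

8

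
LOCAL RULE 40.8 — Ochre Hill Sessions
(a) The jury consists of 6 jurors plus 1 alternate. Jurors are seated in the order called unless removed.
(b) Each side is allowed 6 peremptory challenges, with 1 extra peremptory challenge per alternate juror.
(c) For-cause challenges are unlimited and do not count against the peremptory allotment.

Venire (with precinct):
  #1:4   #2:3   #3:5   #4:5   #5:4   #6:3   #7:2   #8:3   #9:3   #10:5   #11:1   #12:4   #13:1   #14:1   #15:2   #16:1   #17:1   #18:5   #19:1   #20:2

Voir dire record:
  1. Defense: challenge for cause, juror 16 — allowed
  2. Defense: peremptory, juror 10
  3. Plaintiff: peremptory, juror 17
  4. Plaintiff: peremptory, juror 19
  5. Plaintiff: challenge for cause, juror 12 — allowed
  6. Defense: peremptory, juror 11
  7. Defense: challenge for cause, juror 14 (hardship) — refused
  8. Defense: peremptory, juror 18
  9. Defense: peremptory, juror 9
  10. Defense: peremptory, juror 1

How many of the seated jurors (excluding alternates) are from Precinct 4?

Removed: #1, #9, #10, #11, #12, #16, #17, #18, #19.
Seated jurors 1–6: #2, #3, #4, #5, #6, #7 (alternates #8 not counted).
Of those, in Precinct 4: #5 → 1.

1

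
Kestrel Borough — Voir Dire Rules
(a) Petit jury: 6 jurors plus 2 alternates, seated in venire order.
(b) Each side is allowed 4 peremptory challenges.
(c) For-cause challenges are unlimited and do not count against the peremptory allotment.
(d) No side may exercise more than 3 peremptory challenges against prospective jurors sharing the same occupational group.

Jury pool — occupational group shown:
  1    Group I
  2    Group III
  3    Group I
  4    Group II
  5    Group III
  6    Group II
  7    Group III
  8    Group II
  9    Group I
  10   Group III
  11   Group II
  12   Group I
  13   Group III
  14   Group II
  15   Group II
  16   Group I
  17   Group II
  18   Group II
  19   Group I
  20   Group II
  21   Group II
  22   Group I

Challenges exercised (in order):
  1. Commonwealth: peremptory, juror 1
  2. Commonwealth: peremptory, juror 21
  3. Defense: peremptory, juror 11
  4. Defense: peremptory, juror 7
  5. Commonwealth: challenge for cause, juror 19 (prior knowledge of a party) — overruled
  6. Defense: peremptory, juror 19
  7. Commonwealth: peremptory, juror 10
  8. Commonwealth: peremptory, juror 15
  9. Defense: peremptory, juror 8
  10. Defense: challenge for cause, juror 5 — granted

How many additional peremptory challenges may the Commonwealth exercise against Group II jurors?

0

Commonwealth peremptories so far: #1, #21, #10, #15 — 4 of 4 used, 0 left overall.
Against Group II: #21, #15 — 2 used; per-group cap 3 leaves 1.
Binding limit: min(0, 1) = 0.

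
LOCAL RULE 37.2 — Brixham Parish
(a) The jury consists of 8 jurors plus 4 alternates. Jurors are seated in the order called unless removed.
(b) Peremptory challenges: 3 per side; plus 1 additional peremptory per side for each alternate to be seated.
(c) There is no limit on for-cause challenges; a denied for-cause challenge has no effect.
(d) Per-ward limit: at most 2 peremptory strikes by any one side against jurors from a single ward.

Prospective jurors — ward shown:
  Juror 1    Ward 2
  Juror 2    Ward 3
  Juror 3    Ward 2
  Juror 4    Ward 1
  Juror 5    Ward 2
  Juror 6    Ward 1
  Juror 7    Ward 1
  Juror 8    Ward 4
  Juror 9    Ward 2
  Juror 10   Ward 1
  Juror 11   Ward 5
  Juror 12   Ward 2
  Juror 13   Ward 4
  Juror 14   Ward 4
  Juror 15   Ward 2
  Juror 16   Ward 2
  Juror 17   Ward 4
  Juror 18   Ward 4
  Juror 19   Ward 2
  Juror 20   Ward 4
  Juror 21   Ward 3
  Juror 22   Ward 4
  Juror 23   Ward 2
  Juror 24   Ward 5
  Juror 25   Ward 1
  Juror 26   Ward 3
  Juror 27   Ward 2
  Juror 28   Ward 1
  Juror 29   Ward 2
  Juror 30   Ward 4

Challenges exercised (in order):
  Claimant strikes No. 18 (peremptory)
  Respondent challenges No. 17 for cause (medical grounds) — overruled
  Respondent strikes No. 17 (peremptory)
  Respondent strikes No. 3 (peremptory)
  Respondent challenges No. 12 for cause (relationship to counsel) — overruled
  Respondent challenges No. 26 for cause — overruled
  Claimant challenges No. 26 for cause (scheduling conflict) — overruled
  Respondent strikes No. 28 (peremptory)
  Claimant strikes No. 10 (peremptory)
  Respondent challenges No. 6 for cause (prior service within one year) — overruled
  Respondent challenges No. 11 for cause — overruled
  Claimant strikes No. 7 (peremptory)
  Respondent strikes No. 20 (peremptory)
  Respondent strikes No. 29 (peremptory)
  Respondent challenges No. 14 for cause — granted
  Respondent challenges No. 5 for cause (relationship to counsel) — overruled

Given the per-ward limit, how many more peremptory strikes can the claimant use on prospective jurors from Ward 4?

Claimant peremptories so far: #18, #10, #7 — 3 of 7 used, 4 left overall.
Against Ward 4: #18 — 1 used; per-ward cap 2 leaves 1.
Binding limit: min(4, 1) = 1.

1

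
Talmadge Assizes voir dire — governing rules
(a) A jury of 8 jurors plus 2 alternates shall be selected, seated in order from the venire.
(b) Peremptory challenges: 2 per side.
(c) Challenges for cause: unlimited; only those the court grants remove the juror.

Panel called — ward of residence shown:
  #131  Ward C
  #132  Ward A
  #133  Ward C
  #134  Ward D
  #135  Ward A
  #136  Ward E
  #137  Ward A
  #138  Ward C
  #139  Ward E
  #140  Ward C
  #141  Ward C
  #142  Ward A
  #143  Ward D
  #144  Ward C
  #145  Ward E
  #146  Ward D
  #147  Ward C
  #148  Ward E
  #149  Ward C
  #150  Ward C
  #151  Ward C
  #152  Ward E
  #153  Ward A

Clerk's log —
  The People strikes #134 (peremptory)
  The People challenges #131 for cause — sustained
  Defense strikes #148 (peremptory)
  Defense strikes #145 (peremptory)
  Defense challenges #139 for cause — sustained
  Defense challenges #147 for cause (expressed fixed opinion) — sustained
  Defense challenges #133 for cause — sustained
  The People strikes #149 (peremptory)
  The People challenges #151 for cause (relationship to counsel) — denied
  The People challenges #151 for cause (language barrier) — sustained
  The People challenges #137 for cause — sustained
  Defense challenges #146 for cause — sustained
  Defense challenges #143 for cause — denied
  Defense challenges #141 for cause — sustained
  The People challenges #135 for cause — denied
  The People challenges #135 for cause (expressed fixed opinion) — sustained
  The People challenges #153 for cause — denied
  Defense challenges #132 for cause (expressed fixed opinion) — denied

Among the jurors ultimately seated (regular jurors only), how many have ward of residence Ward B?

0

Removed: #131, #133, #134, #135, #137, #139, #141, #145, #146, #147, #148, #149, #151.
Seated jurors 1–8: #132, #136, #138, #140, #142, #143, #144, #150 (alternates #152, #153 not counted).
None of those are in Ward B → 0.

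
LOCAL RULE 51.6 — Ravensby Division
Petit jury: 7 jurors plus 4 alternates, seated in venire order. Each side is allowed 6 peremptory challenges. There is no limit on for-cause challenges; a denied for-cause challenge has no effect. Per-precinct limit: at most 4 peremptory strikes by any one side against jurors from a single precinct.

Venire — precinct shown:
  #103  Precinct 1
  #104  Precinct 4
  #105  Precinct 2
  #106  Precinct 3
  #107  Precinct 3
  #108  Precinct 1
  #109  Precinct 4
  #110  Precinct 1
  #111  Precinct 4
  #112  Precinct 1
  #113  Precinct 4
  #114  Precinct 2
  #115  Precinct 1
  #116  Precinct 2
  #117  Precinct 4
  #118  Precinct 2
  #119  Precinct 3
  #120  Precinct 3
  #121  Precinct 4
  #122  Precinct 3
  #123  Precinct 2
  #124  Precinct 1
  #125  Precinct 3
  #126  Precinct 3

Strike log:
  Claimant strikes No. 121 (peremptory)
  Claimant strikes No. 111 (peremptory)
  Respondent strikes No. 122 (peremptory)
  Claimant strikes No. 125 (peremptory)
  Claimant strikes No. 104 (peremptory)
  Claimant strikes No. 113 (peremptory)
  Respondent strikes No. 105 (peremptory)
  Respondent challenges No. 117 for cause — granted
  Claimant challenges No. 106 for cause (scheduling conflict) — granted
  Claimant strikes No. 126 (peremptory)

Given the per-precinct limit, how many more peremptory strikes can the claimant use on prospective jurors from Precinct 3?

0

Claimant peremptories so far: #121, #111, #125, #104, #113, #126 — 6 of 6 used, 0 left overall.
Against Precinct 3: #125, #126 — 2 used; per-precinct cap 4 leaves 2.
Binding limit: min(0, 2) = 0.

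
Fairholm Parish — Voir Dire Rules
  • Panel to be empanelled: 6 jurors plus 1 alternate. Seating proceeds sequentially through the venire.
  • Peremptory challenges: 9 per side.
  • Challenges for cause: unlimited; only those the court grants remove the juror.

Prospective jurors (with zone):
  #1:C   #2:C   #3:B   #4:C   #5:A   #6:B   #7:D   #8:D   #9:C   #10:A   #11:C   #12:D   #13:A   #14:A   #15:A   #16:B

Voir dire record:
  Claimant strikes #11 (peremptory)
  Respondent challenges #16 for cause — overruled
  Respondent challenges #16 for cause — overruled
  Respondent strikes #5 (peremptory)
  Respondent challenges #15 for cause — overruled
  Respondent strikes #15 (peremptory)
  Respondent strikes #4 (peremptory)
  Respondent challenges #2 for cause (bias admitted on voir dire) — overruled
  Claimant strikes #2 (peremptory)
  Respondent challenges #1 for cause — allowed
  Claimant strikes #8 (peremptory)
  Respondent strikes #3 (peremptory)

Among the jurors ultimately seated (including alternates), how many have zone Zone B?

1

Removed: #1, #2, #3, #4, #5, #8, #11, #15.
Seated (7 incl. alternates): #6, #7, #9, #10, #12, #13, #14.
Of those, in Zone B: #6 → 1.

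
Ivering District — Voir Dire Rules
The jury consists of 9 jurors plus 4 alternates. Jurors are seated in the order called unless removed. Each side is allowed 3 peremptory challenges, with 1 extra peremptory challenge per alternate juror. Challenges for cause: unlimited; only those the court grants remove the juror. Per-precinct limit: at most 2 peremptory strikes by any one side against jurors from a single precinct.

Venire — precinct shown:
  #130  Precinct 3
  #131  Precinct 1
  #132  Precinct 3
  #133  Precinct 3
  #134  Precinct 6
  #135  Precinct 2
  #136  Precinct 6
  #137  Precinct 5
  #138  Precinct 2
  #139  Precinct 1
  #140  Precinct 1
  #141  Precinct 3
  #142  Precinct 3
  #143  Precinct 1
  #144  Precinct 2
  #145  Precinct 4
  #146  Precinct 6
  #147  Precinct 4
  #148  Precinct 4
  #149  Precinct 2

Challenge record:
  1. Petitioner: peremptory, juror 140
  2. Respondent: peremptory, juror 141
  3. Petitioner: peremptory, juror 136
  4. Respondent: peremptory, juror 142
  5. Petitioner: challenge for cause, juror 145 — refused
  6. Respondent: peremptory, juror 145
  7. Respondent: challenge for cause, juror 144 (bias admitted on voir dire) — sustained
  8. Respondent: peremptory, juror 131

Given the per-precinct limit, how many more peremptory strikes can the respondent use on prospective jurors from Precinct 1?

Respondent peremptories so far: #141, #142, #145, #131 — 4 of 7 used, 3 left overall.
Against Precinct 1: #131 — 1 used; per-precinct cap 2 leaves 1.
Binding limit: min(3, 1) = 1.

1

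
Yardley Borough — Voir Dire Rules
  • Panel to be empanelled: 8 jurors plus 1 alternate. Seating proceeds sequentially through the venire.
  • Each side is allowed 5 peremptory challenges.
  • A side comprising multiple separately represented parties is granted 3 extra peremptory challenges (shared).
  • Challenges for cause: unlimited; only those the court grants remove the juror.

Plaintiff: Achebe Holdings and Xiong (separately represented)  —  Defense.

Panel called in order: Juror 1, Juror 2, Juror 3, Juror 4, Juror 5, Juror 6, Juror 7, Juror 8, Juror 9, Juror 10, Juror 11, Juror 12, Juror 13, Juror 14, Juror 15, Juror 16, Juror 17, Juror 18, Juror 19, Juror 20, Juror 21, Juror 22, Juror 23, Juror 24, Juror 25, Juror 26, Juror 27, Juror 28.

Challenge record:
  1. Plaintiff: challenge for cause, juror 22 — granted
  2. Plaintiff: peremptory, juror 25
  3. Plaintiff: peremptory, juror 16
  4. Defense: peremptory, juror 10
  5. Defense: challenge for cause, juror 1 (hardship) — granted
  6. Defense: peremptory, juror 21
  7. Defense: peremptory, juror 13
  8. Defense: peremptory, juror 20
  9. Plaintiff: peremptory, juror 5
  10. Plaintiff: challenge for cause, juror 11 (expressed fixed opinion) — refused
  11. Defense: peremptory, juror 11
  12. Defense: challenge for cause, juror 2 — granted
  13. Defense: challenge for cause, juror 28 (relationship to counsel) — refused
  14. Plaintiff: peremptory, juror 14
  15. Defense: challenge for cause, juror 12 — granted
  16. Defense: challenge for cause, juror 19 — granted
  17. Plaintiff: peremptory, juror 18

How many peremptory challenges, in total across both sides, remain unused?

Plaintiff allotment: 5 base + 3 multi-party = 8. Defense allotment: 5.
Plaintiff peremptories used: #25, #16, #5, #14, #18 — 5 (for-cause on #22, #11 don't count).
Defense peremptories used: #10, #21, #13, #20, #11 — 5 (for-cause on #1, #2, #28, #12, #19 don't count).
Remaining: (8 − 5) + (5 − 5) = 3.

3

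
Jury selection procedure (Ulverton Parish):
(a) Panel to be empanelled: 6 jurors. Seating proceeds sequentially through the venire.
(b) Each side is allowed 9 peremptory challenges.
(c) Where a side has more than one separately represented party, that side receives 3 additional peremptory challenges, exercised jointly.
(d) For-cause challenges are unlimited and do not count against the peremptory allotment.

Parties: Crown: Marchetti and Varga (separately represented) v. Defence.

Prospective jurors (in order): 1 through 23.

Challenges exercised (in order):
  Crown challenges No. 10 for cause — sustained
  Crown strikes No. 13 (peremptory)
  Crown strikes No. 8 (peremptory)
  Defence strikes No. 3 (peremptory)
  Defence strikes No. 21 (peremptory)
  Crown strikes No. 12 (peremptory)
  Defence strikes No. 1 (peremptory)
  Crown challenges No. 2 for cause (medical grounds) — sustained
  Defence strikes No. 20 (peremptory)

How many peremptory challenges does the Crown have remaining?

Crown allotment: 9 base + 3 multi-party = 12.
Crown peremptories used: #13, #8, #12 — 3 (for-cause on #10, #2 don't count).
Remaining: 12 − 3 = 9.

9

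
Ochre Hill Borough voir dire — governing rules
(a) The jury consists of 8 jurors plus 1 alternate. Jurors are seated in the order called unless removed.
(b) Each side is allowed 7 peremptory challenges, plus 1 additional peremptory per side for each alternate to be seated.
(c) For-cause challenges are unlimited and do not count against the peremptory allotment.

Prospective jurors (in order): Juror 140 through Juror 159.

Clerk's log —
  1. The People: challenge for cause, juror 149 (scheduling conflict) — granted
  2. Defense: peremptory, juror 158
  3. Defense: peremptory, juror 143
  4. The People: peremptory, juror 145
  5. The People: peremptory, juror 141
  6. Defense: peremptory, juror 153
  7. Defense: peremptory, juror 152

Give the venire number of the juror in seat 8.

151

Removed: #141, #143, #145, #149, #152, #153, #158.
Seating in order: seats 1–8 → #140, #142, #144, #146, #147, #148, #150, #151; alternates → #154.
So seat 8 is #151.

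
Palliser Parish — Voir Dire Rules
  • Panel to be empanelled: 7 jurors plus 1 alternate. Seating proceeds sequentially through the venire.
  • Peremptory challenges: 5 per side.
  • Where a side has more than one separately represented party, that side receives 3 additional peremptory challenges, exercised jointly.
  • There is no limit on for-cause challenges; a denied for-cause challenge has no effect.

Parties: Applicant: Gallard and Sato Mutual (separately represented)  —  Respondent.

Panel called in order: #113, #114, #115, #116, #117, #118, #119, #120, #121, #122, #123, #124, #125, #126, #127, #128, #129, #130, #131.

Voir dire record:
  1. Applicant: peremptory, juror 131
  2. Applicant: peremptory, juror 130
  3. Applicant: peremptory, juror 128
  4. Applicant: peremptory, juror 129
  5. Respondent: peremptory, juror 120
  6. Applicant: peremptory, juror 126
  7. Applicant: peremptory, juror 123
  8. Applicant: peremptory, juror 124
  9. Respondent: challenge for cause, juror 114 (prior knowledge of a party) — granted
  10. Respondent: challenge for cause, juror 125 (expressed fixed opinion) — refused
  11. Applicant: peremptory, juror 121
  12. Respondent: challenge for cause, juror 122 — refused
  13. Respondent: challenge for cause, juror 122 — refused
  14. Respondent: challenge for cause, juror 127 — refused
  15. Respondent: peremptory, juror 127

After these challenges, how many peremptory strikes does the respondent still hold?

Respondent allotment: 5.
Respondent peremptories used: #120, #127 — 2 (for-cause on #114, #125, #122, #122, #127 don't count).
Remaining: 5 − 2 = 3.

3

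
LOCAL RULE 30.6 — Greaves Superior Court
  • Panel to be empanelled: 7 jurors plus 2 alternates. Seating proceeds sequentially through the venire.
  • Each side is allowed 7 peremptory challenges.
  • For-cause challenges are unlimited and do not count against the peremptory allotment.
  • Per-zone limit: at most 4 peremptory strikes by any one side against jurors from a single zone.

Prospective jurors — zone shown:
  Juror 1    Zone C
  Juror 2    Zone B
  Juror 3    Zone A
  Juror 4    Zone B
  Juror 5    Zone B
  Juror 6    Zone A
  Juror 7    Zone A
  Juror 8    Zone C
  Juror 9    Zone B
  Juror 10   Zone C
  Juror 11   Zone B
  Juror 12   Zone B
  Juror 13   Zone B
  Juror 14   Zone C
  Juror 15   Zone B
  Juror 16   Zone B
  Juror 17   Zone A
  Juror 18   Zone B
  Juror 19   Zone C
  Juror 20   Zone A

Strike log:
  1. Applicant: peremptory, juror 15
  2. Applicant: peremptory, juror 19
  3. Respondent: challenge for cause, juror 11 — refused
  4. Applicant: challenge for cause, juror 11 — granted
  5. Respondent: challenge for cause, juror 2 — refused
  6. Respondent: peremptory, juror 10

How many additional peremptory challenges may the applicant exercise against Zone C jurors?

3

Applicant peremptories so far: #15, #19 — 2 of 7 used, 5 left overall.
Against Zone C: #19 — 1 used; per-zone cap 4 leaves 3.
Binding limit: min(5, 3) = 3.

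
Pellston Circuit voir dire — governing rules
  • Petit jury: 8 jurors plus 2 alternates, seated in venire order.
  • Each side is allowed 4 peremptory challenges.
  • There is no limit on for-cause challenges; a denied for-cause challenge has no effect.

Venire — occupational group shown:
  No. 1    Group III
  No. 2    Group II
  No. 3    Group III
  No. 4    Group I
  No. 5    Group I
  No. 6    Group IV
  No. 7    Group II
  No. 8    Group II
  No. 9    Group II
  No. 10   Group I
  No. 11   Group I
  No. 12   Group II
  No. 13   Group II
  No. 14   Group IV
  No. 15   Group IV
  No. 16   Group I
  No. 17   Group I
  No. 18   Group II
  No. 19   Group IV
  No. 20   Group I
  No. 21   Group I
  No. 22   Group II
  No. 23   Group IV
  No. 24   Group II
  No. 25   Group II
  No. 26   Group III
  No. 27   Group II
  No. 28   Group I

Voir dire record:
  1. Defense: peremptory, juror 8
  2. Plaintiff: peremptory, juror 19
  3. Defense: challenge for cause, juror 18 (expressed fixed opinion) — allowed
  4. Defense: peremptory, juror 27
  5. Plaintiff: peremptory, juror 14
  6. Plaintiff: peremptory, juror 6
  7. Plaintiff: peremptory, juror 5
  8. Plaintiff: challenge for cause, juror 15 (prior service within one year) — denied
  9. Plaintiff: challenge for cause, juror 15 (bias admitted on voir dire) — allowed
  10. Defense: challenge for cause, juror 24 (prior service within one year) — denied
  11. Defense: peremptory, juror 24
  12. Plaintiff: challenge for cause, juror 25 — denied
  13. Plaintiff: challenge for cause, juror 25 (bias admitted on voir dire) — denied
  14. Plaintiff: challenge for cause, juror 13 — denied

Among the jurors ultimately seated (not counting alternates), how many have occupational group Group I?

3

Removed: #5, #6, #8, #14, #15, #18, #19, #24, #27.
Seated jurors 1–8: #1, #2, #3, #4, #7, #9, #10, #11 (alternates #12, #13 not counted).
Of those, in Group I: #4, #10, #11 → 3.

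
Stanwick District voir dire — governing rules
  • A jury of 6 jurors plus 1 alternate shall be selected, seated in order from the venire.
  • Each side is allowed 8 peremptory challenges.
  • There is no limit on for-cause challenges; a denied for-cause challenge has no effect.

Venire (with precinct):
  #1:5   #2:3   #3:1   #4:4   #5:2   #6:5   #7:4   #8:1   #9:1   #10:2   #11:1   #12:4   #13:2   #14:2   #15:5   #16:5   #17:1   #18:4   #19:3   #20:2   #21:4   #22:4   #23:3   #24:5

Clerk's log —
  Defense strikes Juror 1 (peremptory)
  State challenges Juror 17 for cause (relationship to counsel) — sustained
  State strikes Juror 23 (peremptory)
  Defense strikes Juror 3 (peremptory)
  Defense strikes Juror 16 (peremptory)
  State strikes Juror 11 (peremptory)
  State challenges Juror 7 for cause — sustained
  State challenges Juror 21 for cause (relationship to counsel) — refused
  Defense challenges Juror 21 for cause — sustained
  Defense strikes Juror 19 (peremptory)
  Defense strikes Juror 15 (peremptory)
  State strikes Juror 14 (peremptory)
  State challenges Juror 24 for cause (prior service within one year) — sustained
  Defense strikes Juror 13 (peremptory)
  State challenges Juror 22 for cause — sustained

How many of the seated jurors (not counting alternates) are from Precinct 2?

1

Removed: #1, #3, #7, #11, #13, #14, #15, #16, #17, #19, #21, #22, #23, #24.
Seated jurors 1–6: #2, #4, #5, #6, #8, #9 (alternates #10 not counted).
Of those, in Precinct 2: #5 → 1.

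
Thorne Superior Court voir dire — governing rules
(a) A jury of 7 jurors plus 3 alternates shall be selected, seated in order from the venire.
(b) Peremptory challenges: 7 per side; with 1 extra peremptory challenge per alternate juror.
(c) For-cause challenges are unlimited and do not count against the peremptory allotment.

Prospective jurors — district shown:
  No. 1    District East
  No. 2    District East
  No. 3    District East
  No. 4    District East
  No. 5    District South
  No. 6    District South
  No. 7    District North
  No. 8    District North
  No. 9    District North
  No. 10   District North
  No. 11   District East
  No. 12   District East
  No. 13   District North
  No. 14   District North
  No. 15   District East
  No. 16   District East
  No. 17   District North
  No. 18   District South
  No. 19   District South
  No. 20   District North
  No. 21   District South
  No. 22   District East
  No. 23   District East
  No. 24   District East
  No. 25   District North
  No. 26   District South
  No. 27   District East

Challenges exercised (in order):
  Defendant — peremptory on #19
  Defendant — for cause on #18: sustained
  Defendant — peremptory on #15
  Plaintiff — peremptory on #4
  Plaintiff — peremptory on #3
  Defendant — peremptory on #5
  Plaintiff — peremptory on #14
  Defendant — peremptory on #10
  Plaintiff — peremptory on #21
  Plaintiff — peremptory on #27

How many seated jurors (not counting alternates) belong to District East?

Removed: #3, #4, #5, #10, #14, #15, #18, #19, #21, #27.
Seated jurors 1–7: #1, #2, #6, #7, #8, #9, #11 (alternates #12, #13, #16 not counted).
Of those, in District East: #1, #2, #11 → 3.

3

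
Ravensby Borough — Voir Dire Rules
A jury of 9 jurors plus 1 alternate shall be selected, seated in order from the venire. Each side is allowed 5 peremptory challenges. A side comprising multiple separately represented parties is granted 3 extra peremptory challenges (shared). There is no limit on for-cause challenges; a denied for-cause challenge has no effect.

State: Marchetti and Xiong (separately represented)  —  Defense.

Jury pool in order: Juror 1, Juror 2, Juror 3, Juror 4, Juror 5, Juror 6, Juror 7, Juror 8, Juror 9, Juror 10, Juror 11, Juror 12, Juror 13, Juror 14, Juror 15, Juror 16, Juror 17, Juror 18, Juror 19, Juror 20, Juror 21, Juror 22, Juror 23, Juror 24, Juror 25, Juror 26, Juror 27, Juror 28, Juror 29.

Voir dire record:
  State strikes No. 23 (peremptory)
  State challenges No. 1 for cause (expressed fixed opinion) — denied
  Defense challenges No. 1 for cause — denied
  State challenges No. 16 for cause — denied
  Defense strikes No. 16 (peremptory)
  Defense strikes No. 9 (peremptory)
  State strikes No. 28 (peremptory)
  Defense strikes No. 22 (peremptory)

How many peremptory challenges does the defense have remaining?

Defense allotment: 5.
Defense peremptories used: #16, #9, #22 — 3 (the for-cause on #1 doesn't count).
Remaining: 5 − 3 = 2.

2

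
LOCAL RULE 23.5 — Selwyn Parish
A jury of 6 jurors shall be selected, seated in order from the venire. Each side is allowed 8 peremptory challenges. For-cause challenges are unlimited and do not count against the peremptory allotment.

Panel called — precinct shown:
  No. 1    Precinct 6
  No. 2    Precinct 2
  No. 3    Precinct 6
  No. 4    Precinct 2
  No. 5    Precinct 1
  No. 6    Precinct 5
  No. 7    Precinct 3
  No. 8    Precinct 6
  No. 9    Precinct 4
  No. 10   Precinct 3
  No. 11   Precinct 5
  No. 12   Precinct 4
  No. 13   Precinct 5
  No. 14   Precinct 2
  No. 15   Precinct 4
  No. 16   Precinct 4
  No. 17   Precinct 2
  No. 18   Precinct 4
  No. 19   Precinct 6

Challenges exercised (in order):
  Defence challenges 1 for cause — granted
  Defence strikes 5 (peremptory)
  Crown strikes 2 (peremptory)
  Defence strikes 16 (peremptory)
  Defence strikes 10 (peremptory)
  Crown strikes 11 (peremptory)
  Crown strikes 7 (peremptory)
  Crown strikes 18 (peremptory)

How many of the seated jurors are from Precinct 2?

Removed: #1, #2, #5, #7, #10, #11, #16, #18.
Seated jurors 1–6: #3, #4, #6, #8, #9, #12.
Of those, in Precinct 2: #4 → 1.

1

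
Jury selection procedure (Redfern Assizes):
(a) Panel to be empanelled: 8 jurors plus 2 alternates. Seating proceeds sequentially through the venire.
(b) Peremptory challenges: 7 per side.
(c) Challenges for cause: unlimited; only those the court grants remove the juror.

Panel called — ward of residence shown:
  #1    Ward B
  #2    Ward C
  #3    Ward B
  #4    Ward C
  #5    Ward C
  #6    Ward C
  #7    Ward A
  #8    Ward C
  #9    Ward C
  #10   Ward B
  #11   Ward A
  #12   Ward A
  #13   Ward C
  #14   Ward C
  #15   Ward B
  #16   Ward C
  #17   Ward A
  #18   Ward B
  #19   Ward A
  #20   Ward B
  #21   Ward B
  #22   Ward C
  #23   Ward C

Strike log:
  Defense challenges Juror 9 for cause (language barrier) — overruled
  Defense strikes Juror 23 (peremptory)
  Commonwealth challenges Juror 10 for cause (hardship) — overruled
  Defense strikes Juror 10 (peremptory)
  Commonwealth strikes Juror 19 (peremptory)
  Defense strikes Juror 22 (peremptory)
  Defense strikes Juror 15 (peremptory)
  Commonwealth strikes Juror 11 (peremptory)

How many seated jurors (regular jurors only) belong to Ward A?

Removed: #10, #11, #15, #19, #22, #23.
Seated jurors 1–8: #1, #2, #3, #4, #5, #6, #7, #8 (alternates #9, #12 not counted).
Of those, in Ward A: #7 → 1.

1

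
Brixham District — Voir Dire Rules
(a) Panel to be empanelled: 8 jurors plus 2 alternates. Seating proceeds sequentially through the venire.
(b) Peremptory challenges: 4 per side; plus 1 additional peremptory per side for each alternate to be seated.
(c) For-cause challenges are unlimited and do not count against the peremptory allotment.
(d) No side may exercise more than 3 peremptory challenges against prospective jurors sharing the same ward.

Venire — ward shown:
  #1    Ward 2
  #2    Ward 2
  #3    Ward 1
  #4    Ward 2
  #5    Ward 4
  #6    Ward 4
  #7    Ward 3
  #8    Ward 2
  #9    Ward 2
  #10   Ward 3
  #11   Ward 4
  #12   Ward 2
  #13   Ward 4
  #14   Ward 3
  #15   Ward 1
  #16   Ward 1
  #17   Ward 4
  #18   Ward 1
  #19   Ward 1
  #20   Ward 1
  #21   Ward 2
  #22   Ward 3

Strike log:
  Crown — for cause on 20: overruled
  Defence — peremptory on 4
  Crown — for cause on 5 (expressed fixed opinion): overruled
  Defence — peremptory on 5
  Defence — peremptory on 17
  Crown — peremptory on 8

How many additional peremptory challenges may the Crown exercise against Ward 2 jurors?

2

Crown peremptories so far: #8 — 1 of 6 used, 5 left overall.
Against Ward 2: #8 — 1 used; per-ward cap 3 leaves 2.
Binding limit: min(5, 2) = 2.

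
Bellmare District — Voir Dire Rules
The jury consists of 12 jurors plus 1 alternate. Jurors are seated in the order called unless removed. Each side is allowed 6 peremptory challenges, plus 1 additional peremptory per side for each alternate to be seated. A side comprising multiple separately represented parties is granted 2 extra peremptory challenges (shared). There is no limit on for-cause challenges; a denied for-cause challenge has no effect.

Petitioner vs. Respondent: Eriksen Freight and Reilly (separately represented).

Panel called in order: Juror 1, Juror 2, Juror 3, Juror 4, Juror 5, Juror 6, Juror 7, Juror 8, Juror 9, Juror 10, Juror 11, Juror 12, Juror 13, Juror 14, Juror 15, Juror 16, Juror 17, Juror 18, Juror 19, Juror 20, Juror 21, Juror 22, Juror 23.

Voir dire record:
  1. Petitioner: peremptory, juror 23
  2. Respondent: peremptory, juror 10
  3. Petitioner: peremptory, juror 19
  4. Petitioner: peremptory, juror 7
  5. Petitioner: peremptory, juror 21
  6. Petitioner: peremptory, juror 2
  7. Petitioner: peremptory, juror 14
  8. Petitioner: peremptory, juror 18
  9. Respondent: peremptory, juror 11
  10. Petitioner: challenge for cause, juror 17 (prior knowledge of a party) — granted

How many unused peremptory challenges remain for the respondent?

7

Respondent allotment: 6 base + 1 × 1 alternate + 2 multi-party = 9.
Respondent peremptories used: #10, #11 — 2.
Remaining: 9 − 2 = 7.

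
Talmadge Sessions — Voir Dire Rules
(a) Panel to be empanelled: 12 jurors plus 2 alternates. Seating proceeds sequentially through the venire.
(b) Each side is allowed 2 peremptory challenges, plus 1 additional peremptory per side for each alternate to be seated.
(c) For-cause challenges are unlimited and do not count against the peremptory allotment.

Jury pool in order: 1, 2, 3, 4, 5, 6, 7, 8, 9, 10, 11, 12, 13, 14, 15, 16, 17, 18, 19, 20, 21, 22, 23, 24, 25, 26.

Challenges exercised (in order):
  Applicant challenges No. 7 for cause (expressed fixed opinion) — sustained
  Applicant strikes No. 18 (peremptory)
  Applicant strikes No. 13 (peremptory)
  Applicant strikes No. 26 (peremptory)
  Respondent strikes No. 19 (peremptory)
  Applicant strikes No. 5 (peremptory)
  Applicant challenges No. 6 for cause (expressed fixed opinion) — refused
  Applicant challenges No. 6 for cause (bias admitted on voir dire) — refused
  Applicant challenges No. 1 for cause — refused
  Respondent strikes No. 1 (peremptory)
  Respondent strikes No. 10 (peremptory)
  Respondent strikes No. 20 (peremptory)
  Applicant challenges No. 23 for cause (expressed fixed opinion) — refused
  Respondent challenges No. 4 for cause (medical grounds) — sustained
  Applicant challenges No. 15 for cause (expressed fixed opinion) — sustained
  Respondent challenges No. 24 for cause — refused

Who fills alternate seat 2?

24

Removed: #1, #4, #5, #7, #10, #13, #15, #18, #19, #20, #26. (#6, #23, #24 stay — for-cause denied.)
Seating in order: seats 1–12 → #2, #3, #6, #8, #9, #11, #12, #14, #16, #17, #21, #22; alternates → #23, #24.
So alternate 2 is #24.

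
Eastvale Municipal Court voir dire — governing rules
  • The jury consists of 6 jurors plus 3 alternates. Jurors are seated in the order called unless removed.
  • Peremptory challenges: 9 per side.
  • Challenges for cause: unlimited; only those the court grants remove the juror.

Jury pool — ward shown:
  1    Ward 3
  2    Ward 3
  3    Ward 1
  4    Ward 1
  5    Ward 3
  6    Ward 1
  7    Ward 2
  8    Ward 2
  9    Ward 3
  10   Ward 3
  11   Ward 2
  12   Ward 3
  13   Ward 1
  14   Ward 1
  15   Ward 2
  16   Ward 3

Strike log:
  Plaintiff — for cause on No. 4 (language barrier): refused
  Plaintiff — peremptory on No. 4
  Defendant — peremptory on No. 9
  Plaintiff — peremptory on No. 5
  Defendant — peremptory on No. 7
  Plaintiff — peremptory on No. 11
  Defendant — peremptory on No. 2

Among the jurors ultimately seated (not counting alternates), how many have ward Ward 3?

3

Removed: #2, #4, #5, #7, #9, #11.
Seated jurors 1–6: #1, #3, #6, #8, #10, #12 (alternates #13, #14, #15 not counted).
Of those, in Ward 3: #1, #10, #12 → 3.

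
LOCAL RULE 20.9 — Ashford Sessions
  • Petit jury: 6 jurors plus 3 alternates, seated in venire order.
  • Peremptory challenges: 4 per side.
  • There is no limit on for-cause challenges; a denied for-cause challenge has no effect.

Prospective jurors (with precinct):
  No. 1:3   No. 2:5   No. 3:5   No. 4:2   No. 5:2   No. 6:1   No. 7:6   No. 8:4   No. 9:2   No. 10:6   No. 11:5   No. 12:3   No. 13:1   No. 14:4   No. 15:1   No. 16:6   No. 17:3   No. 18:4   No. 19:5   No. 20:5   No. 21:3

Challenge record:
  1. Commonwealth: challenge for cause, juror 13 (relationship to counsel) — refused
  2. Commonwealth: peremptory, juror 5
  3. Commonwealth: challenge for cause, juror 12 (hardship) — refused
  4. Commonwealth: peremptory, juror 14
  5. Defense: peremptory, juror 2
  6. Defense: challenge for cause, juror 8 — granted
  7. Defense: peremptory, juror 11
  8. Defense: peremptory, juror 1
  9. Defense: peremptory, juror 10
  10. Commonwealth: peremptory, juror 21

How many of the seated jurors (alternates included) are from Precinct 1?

Removed: #1, #2, #5, #8, #10, #11, #14, #21.
Seated (9 incl. alternates): #3, #4, #6, #7, #9, #12, #13, #15, #16.
Of those, in Precinct 1: #6, #13, #15 → 3.

3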